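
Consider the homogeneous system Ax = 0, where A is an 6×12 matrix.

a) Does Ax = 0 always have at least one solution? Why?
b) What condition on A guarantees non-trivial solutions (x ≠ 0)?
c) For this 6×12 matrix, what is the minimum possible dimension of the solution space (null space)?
a) Yes, x = 0 is always a solution. b) When A has linearly dependent columns (rank < n). c) Minimum nullity = 6.

a) x = 0 satisfies A·0 = 0, so the zero vector is always a solution.
b) Non-trivial solutions exist iff the columns of A are linearly dependent, equivalently rank(A) < n (the number of columns).
c) By rank-nullity, rank(A) + nullity(A) = n = 12. Since A has only 6 rows, rank(A) ≤ 6, so nullity(A) ≥ 12 - 6 = 6.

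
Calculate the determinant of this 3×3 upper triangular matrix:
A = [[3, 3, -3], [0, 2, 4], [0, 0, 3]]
18

The determinant of a triangular matrix is the product of its diagonal entries (the off-diagonal entries above the diagonal do not affect it).
det(A) = (3) * (2) * (3) = 18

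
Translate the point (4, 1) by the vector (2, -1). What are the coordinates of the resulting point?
(6, 0)

Translation by (2, -1):
x' = 4 + 2 = 6
y' = 1 + -1 = 0
Homogeneous matrix: [[1, 0, 2], [0, 1, -1], [0, 0, 1]]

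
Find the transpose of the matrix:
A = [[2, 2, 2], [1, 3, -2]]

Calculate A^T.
[[2, 1], [2, 3], [2, -2]]

The transpose sends entry (i,j) to (j,i); rows become columns.
Row 0 of A: [2, 2, 2] -> column 0 of A^T.
Row 1 of A: [1, 3, -2] -> column 1 of A^T.
A^T = [[2, 1], [2, 3], [2, -2]]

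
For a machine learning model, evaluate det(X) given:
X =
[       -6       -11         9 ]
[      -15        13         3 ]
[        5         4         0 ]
det(X) = -1218

Expand along row 0 (cofactor expansion): det(X) = a*(e*i - f*h) - b*(d*i - f*g) + c*(d*h - e*g), where the 3×3 is [[a, b, c], [d, e, f], [g, h, i]].
Minor M_00 = (13)*(0) - (3)*(4) = 0 - 12 = -12.
Minor M_01 = (-15)*(0) - (3)*(5) = 0 - 15 = -15.
Minor M_02 = (-15)*(4) - (13)*(5) = -60 - 65 = -125.
det(X) = (-6)*(-12) - (-11)*(-15) + (9)*(-125) = 72 - 165 - 1125 = -1218.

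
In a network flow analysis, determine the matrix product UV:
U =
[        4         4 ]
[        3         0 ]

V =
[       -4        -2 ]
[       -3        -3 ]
UV =
[      -28       -20 ]
[      -12        -6 ]

Matrix multiplication: (UV)[i][j] = sum over k of U[i][k] * V[k][j].
  (UV)[0][0] = (4)*(-4) + (4)*(-3) = -28
  (UV)[0][1] = (4)*(-2) + (4)*(-3) = -20
  (UV)[1][0] = (3)*(-4) + (0)*(-3) = -12
  (UV)[1][1] = (3)*(-2) + (0)*(-3) = -6
UV =
[      -28       -20 ]
[      -12        -6 ]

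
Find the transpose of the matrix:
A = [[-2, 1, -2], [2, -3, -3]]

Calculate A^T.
[[-2, 2], [1, -3], [-2, -3]]

The transpose sends entry (i,j) to (j,i); rows become columns.
Row 0 of A: [-2, 1, -2] -> column 0 of A^T.
Row 1 of A: [2, -3, -3] -> column 1 of A^T.
A^T = [[-2, 2], [1, -3], [-2, -3]]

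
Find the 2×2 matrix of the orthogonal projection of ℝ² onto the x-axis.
[[1, 0], [0, 0]]

The orthogonal projection onto the line spanned by a nonzero vector u = (a, b) has matrix P = (u uᵀ) / (uᵀ u) = (1/(a² + b²)) · [[a², ab], [ab, b²]].
Here u = (1, 0), so a² + b² = 1 + 0 = 1.
P = (1/1) · [[1, 0], [0, 0]] = [[1, 0], [0, 0]].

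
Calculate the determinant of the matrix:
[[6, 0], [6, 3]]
18

For a 2×2 matrix [[a, b], [c, d]], det = ad - bc
det = (6)(3) - (0)(6) = 18 - 0 = 18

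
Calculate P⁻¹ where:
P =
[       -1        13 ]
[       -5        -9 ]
det(P) = 74
P⁻¹ =
[    -9/74    -13/74 ]
[     5/74     -1/74 ]

For a 2×2 matrix P = [[a, b], [c, d]] with det(P) ≠ 0, P⁻¹ = (1/det(P)) * [[d, -b], [-c, a]].
det(P) = (-1)*(-9) - (13)*(-5) = 9 + 65 = 74.
P⁻¹ = (1/74) * [[-9, -13], [5, -1]].
Dividing each entry by 74 and reducing:
P⁻¹ =
[    -9/74    -13/74 ]
[     5/74     -1/74 ]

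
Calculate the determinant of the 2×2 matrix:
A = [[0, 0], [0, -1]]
0

For A = [[a, b], [c, d]], det(A) = a*d - b*c.
det(A) = (0)*(-1) - (0)*(0) = 0 - 0 = 0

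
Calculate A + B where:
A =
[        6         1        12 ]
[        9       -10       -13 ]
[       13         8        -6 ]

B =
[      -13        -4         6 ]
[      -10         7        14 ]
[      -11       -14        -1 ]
A + B =
[       -7        -3        18 ]
[       -1        -3         1 ]
[        2        -6        -7 ]

Matrix addition is elementwise: (A+B)[i][j] = A[i][j] + B[i][j].
  (A+B)[0][0] = (6) + (-13) = -7
  (A+B)[0][1] = (1) + (-4) = -3
  (A+B)[0][2] = (12) + (6) = 18
  (A+B)[1][0] = (9) + (-10) = -1
  (A+B)[1][1] = (-10) + (7) = -3
  (A+B)[1][2] = (-13) + (14) = 1
  (A+B)[2][0] = (13) + (-11) = 2
  (A+B)[2][1] = (8) + (-14) = -6
  (A+B)[2][2] = (-6) + (-1) = -7
A + B =
[       -7        -3        18 ]
[       -1        -3         1 ]
[        2        -6        -7 ]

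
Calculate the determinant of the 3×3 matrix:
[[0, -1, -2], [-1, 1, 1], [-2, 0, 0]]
-2

Expansion along first row:
det = 0·det([[1,1],[0,0]]) - -1·det([[-1,1],[-2,0]]) + -2·det([[-1,1],[-2,0]])
    = 0·(1·0 - 1·0) - -1·(-1·0 - 1·-2) + -2·(-1·0 - 1·-2)
    = 0·0 - -1·2 + -2·2
    = 0 + 2 + -4 = -2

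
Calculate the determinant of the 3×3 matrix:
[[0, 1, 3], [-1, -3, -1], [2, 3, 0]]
7

Expansion along first row:
det = 0·det([[-3,-1],[3,0]]) - 1·det([[-1,-1],[2,0]]) + 3·det([[-1,-3],[2,3]])
    = 0·(-3·0 - -1·3) - 1·(-1·0 - -1·2) + 3·(-1·3 - -3·2)
    = 0·3 - 1·2 + 3·3
    = 0 + -2 + 9 = 7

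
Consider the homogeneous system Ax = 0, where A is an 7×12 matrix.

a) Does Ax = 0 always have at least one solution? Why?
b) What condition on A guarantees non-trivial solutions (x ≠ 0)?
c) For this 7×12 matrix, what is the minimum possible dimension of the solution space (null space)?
a) Yes, x = 0 is always a solution. b) When A has linearly dependent columns (rank < n). c) Minimum nullity = 5.

a) x = 0 satisfies A·0 = 0, so the zero vector is always a solution.
b) Non-trivial solutions exist iff the columns of A are linearly dependent, equivalently rank(A) < n (the number of columns).
c) By rank-nullity, rank(A) + nullity(A) = n = 12. Since A has only 7 rows, rank(A) ≤ 7, so nullity(A) ≥ 12 - 7 = 5.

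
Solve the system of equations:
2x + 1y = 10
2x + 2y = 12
x = 4, y = 2

Use elimination (row reduction):
Equation 1: 2x + 1y = 10.
Equation 2: 2x + 2y = 12.
Multiply Eq1 by 2 and Eq2 by 2: 4x + 2y = 20;  4x + 4y = 24.
Subtract: (2)y = 4, so y = 2.
Back-substitute into Eq1: 2x + 1*(2) = 10, so x = 4.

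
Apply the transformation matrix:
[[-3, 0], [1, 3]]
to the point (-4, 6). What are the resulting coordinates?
(12, 14)

Matrix multiplication:
[[-3, 0], [1, 3]] × [-4, 6]ᵀ
= [-3×-4 + 0×6, 1×-4 + 3×6]ᵀ
= [12.0000, 14.0000]ᵀ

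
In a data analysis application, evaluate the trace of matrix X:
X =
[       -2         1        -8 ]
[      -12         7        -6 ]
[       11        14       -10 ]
tr(X) = -2 + 7 - 10 = -5

The trace of a square matrix is the sum of its diagonal entries.
Diagonal entries of X: X[0][0] = -2, X[1][1] = 7, X[2][2] = -10.
tr(X) = -2 + 7 - 10 = -5.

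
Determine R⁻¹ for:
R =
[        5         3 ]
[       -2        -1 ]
det(R) = 1
R⁻¹ =
[       -1        -3 ]
[        2         5 ]

For a 2×2 matrix R = [[a, b], [c, d]] with det(R) ≠ 0, R⁻¹ = (1/det(R)) * [[d, -b], [-c, a]].
det(R) = (5)*(-1) - (3)*(-2) = -5 + 6 = 1.
R⁻¹ = (1/1) * [[-1, -3], [2, 5]].
Dividing each entry by 1 and reducing:
R⁻¹ =
[       -1        -3 ]
[        2         5 ]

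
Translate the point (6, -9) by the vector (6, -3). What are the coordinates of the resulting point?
(12, -12)

Translation by (6, -3):
x' = 6 + 6 = 12
y' = -9 + -3 = -12
Homogeneous matrix: [[1, 0, 6], [0, 1, -3], [0, 0, 1]]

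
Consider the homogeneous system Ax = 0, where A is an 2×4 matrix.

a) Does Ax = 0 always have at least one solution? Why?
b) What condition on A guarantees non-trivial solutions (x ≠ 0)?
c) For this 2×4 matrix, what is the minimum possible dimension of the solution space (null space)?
a) Yes, x = 0 is always a solution. b) When A has linearly dependent columns (rank < n). c) Minimum nullity = 2.

a) x = 0 satisfies A·0 = 0, so the zero vector is always a solution.
b) Non-trivial solutions exist iff the columns of A are linearly dependent, equivalently rank(A) < n (the number of columns).
c) By rank-nullity, rank(A) + nullity(A) = n = 4. Since A has only 2 rows, rank(A) ≤ 2, so nullity(A) ≥ 4 - 2 = 2.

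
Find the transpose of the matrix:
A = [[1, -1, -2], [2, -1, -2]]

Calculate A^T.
[[1, 2], [-1, -1], [-2, -2]]

The transpose sends entry (i,j) to (j,i); rows become columns.
Row 0 of A: [1, -1, -2] -> column 0 of A^T.
Row 1 of A: [2, -1, -2] -> column 1 of A^T.
A^T = [[1, 2], [-1, -1], [-2, -2]]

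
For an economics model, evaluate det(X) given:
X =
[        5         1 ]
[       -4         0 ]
det(X) = 4

For a 2×2 matrix [[a, b], [c, d]], det = a*d - b*c.
det(X) = (5)*(0) - (1)*(-4) = 0 + 4 = 4.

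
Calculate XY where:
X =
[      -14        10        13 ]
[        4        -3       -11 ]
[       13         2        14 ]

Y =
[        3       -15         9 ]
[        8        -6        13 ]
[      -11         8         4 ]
XY =
[     -105       254        56 ]
[      109      -130       -47 ]
[      -99       -95       199 ]

Matrix multiplication: (XY)[i][j] = sum over k of X[i][k] * Y[k][j].
  (XY)[0][0] = (-14)*(3) + (10)*(8) + (13)*(-11) = -105
  (XY)[0][1] = (-14)*(-15) + (10)*(-6) + (13)*(8) = 254
  (XY)[0][2] = (-14)*(9) + (10)*(13) + (13)*(4) = 56
  (XY)[1][0] = (4)*(3) + (-3)*(8) + (-11)*(-11) = 109
  (XY)[1][1] = (4)*(-15) + (-3)*(-6) + (-11)*(8) = -130
  (XY)[1][2] = (4)*(9) + (-3)*(13) + (-11)*(4) = -47
  (XY)[2][0] = (13)*(3) + (2)*(8) + (14)*(-11) = -99
  (XY)[2][1] = (13)*(-15) + (2)*(-6) + (14)*(8) = -95
  (XY)[2][2] = (13)*(9) + (2)*(13) + (14)*(4) = 199
XY =
[     -105       254        56 ]
[      109      -130       -47 ]
[      -99       -95       199 ]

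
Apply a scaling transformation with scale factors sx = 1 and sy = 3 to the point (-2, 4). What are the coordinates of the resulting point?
(-2, 12)

Scaling matrix:
[[1, 0], [0, 3]]
Result: (-2 × 1, 4 × 3) = (-2, 12)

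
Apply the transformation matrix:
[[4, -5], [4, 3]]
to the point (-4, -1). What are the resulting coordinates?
(-11, -19)

Matrix multiplication:
[[4, -5], [4, 3]] × [-4, -1]ᵀ
= [4×-4 + -5×-1, 4×-4 + 3×-1]ᵀ
= [-11.0000, -19.0000]ᵀ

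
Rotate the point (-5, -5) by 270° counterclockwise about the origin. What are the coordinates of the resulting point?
(-5, 5)

Rotation matrix R(θ) = [[cos θ, -sin θ], [sin θ, cos θ]]; for θ = 270°:
R = [[0, 1], [-1, 0]]
Result: R × [-5, -5]ᵀ = [0·-5 + (1)·-5, -1·-5 + (0)·-5]ᵀ = (-5, 5)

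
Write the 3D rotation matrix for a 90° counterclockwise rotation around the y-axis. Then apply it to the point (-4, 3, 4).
R = [[0, 0, 1], [0, 1, 0], [-1, 0, 0]]; R·(-4, 3, 4) = (4, 3, 4)

Rotation matrix for 90° around y-axis:
cos(90°) = 0, sin(90°) = 1
R = [[0, 0, 1], [0, 1, 0], [-1, 0, 0]]
Apply to (-4, 3, 4): R·[-4, 3, 4]ᵀ = (4, 3, 4)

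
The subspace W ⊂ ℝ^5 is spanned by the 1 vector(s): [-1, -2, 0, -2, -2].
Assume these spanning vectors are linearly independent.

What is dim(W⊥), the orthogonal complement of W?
dim(W⊥) = 4

For any subspace W of ℝ^n, dim(W) + dim(W⊥) = n (the whole-space dimension).
Here the given 1 vectors are linearly independent, so dim(W) = 1.
Thus dim(W⊥) = n - dim(W) = 5 - 1 = 4.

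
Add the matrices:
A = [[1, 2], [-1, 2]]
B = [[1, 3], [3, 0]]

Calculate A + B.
[[2, 5], [2, 2]]

Add corresponding elements:
(1)+(1)=2
(2)+(3)=5
(-1)+(3)=2
(2)+(0)=2
A + B = [[2, 5], [2, 2]]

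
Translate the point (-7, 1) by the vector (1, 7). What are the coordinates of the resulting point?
(-6, 8)

Translation by (1, 7):
x' = -7 + 1 = -6
y' = 1 + 7 = 8
Homogeneous matrix: [[1, 0, 1], [0, 1, 7], [0, 0, 1]]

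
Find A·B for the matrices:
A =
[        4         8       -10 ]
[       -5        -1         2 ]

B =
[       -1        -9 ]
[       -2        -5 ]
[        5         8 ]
AB =
[      -70      -156 ]
[       17        66 ]

Matrix multiplication: (AB)[i][j] = sum over k of A[i][k] * B[k][j].
  (AB)[0][0] = (4)*(-1) + (8)*(-2) + (-10)*(5) = -70
  (AB)[0][1] = (4)*(-9) + (8)*(-5) + (-10)*(8) = -156
  (AB)[1][0] = (-5)*(-1) + (-1)*(-2) + (2)*(5) = 17
  (AB)[1][1] = (-5)*(-9) + (-1)*(-5) + (2)*(8) = 66
AB =
[      -70      -156 ]
[       17        66 ]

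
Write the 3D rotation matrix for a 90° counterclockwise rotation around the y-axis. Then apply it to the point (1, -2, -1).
R = [[0, 0, 1], [0, 1, 0], [-1, 0, 0]]; R·(1, -2, -1) = (-1, -2, -1)

Rotation matrix for 90° around y-axis:
cos(90°) = 0, sin(90°) = 1
R = [[0, 0, 1], [0, 1, 0], [-1, 0, 0]]
Apply to (1, -2, -1): R·[1, -2, -1]ᵀ = (-1, -2, -1)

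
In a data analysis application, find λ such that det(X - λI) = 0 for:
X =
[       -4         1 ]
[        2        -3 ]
λ = -5, -2

Solve det(X - λI) = 0. For a 2×2 matrix the characteristic equation is λ² - (trace)λ + det = 0.
trace(X) = a + d = -4 - 3 = -7.
det(X) = a*d - b*c = (-4)*(-3) - (1)*(2) = 12 - 2 = 10.
Characteristic equation: λ² - (-7)λ + (10) = 0.
Discriminant = (-7)² - 4*(10) = 49 - 40 = 9.
λ = (-7 ± √9) / 2 = (-7 ± 3) / 2 = -5, -2.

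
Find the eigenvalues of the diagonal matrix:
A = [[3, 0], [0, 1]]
λ₁ = 3, λ₂ = 1

The characteristic polynomial of A is det(A - λI) = (3 - λ)(1 - λ) = 0.
The roots are λ = 3 and λ = 1, so the eigenvalues are the diagonal entries.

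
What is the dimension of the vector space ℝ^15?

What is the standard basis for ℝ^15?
Dimension = 15; standard basis = {e_1, e_2, e_3, …, e_15}

ℝ^15 is the space of 15-tuples of real numbers; its dimension is 15.
The standard basis consists of 15 vectors: e_1, e_2, e_3, …, e_15, where e_i is the vector with 1 in position i and 0 elsewhere.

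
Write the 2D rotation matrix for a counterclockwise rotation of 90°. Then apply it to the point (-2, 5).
R = [[0, -1], [1, 0]]; R·(-2, 5) = (-5, -2)

Rotation matrix formula: R(θ) = [[cos θ, -sin θ], [sin θ, cos θ]]
For θ = 90°:
cos(90°) = 0
sin(90°) = 1
R = [[0, -1], [1, 0]]
Apply to (-2, 5): [0·-2 + (-1)·5, 1·-2 + 0·5] = (-5, -2)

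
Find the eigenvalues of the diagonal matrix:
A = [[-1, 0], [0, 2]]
λ₁ = -1, λ₂ = 2

The characteristic polynomial of A is det(A - λI) = (-1 - λ)(2 - λ) = 0.
The roots are λ = -1 and λ = 2, so the eigenvalues are the diagonal entries.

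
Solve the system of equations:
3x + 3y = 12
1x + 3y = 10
x = 1, y = 3

Use elimination (row reduction):
Equation 1: 3x + 3y = 12.
Equation 2: 1x + 3y = 10.
Multiply Eq1 by 1 and Eq2 by 3: 3x + 3y = 12;  3x + 9y = 30.
Subtract: (6)y = 18, so y = 3.
Back-substitute into Eq1: 3x + 3*(3) = 12, so x = 1.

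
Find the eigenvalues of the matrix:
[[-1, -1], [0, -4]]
λ = -4 and λ = -1

Characteristic equation: det(A - λI) = 0
λ² - (trace)λ + (det) = 0
λ² - (-5)λ + (4) = 0
λ² + 5λ + 4 = 0
Solving: λ = -4, -1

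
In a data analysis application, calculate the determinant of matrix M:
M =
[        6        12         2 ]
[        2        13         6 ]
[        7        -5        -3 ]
det(M) = 320

Expand along row 0 (cofactor expansion): det(M) = a*(e*i - f*h) - b*(d*i - f*g) + c*(d*h - e*g), where the 3×3 is [[a, b, c], [d, e, f], [g, h, i]].
Minor M_00 = (13)*(-3) - (6)*(-5) = -39 + 30 = -9.
Minor M_01 = (2)*(-3) - (6)*(7) = -6 - 42 = -48.
Minor M_02 = (2)*(-5) - (13)*(7) = -10 - 91 = -101.
det(M) = (6)*(-9) - (12)*(-48) + (2)*(-101) = -54 + 576 - 202 = 320.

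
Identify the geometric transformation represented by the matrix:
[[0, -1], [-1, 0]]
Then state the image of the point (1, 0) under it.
reflection across the line y = -x; image of (1, 0) is (0, -1)

This is a symmetric orthogonal matrix with determinant -1, which characterizes a reflection in ℝ².
The matrix [[0, -1], [-1, 0]] represents: reflection across the line y = -x.
Applying it to (1, 0): [0·1 + -1·0, -1·1 + 0·0] = (0, -1).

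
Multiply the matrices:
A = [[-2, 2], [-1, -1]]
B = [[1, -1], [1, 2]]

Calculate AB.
[[0, 6], [-2, -1]]

Each entry (i,j) of AB = sum over k of A[i][k]*B[k][j].
(AB)[0][0] = (-2)*(1) + (2)*(1) = 0
(AB)[0][1] = (-2)*(-1) + (2)*(2) = 6
(AB)[1][0] = (-1)*(1) + (-1)*(1) = -2
(AB)[1][1] = (-1)*(-1) + (-1)*(2) = -1
AB = [[0, 6], [-2, -1]]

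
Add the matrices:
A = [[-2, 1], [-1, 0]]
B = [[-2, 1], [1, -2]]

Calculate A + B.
[[-4, 2], [0, -2]]

Add corresponding elements:
(-2)+(-2)=-4
(1)+(1)=2
(-1)+(1)=0
(0)+(-2)=-2
A + B = [[-4, 2], [0, -2]]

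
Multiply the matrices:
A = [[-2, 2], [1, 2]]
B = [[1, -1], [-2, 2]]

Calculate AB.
[[-6, 6], [-3, 3]]

Each entry (i,j) of AB = sum over k of A[i][k]*B[k][j].
(AB)[0][0] = (-2)*(1) + (2)*(-2) = -6
(AB)[0][1] = (-2)*(-1) + (2)*(2) = 6
(AB)[1][0] = (1)*(1) + (2)*(-2) = -3
(AB)[1][1] = (1)*(-1) + (2)*(2) = 3
AB = [[-6, 6], [-3, 3]]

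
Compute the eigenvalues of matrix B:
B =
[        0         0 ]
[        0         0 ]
λ = 0, 0

Solve det(B - λI) = 0. For a 2×2 matrix the characteristic equation is λ² - (trace)λ + det = 0.
trace(B) = a + d = 0 + 0 = 0.
det(B) = a*d - b*c = (0)*(0) - (0)*(0) = 0 - 0 = 0.
Characteristic equation: λ² - (0)λ + (0) = 0.
Discriminant = (0)² - 4*(0) = 0 - 0 = 0.
λ = (0 ± √0) / 2 = (0 ± 0) / 2 = 0, 0.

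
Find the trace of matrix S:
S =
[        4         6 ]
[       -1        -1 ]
tr(S) = 4 - 1 = 3

The trace of a square matrix is the sum of its diagonal entries.
Diagonal entries of S: S[0][0] = 4, S[1][1] = -1.
tr(S) = 4 - 1 = 3.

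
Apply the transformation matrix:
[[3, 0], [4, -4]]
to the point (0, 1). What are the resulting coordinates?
(0, -4)

Matrix multiplication:
[[3, 0], [4, -4]] × [0, 1]ᵀ
= [3×0 + 0×1, 4×0 + -4×1]ᵀ
= [0.0000, -4.0000]ᵀ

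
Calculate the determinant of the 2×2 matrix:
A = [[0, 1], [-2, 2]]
2

For A = [[a, b], [c, d]], det(A) = a*d - b*c.
det(A) = (0)*(2) - (1)*(-2) = 0 - -2 = 2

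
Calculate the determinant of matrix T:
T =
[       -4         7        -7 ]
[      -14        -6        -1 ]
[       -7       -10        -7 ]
det(T) = -1451

Expand along row 0 (cofactor expansion): det(T) = a*(e*i - f*h) - b*(d*i - f*g) + c*(d*h - e*g), where the 3×3 is [[a, b, c], [d, e, f], [g, h, i]].
Minor M_00 = (-6)*(-7) - (-1)*(-10) = 42 - 10 = 32.
Minor M_01 = (-14)*(-7) - (-1)*(-7) = 98 - 7 = 91.
Minor M_02 = (-14)*(-10) - (-6)*(-7) = 140 - 42 = 98.
det(T) = (-4)*(32) - (7)*(91) + (-7)*(98) = -128 - 637 - 686 = -1451.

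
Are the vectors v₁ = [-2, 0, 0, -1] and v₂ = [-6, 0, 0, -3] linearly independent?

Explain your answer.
No, linearly dependent (v₂ = 3·v₁)

Check whether there is a scalar k with v₂ = k·v₁.
Comparing components, k = 3 satisfies 3·[-2, 0, 0, -1] = [-6, 0, 0, -3].
Since v₂ is a scalar multiple of v₁, the two vectors are linearly dependent.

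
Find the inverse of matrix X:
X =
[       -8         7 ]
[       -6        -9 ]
det(X) = 114
X⁻¹ =
[    -3/38    -7/114 ]
[     1/19     -4/57 ]

For a 2×2 matrix X = [[a, b], [c, d]] with det(X) ≠ 0, X⁻¹ = (1/det(X)) * [[d, -b], [-c, a]].
det(X) = (-8)*(-9) - (7)*(-6) = 72 + 42 = 114.
X⁻¹ = (1/114) * [[-9, -7], [6, -8]].
Dividing each entry by 114 and reducing:
X⁻¹ =
[    -3/38    -7/114 ]
[     1/19     -4/57 ]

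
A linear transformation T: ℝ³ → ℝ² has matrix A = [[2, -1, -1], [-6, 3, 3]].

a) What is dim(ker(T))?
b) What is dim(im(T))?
dim(ker) = 2, dim(im) = 1

Observe that row 2 = -3 × row 1 (so the rows are linearly dependent).
Thus rank(A) = 1 (only one linearly independent row).
dim(im(T)) = rank(A) = 1.
By the rank-nullity theorem applied to T: ℝ³ → ℝ², rank(A) + nullity(A) = 3 (the domain dimension), so dim(ker(T)) = 3 - 1 = 2.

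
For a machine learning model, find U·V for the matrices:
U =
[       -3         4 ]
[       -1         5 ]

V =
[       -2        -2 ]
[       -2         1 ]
UV =
[       -2        10 ]
[       -8         7 ]

Matrix multiplication: (UV)[i][j] = sum over k of U[i][k] * V[k][j].
  (UV)[0][0] = (-3)*(-2) + (4)*(-2) = -2
  (UV)[0][1] = (-3)*(-2) + (4)*(1) = 10
  (UV)[1][0] = (-1)*(-2) + (5)*(-2) = -8
  (UV)[1][1] = (-1)*(-2) + (5)*(1) = 7
UV =
[       -2        10 ]
[       -8         7 ]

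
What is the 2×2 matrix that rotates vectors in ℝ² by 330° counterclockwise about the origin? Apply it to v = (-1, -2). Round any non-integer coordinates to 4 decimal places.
R = [[√3/2, 1/2], [-1/2, √3/2]]; R·v = (-1.8660, -1.2321)

A counterclockwise rotation by angle θ in ℝ² has matrix R(θ) = [[cos θ, -sin θ], [sin θ, cos θ]].
For θ = 330°: cos θ = √3/2, sin θ = -1/2.
R(330°) = [[√3/2, 1/2], [-1/2, √3/2]].
R·v = [√3/2·-1 + (1/2)·-2, -1/2·-1 + √3/2·-2] = (-1.8660, -1.2321).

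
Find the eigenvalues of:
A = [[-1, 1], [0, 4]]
λ = -1, 4

Solve det(A - λI) = 0. For a 2×2 matrix this is λ² - (trace)λ + det = 0.
trace(A) = -1 + 4 = 3.
det(A) = (-1)*(4) - (1)*(0) = -4 - 0 = -4.
Characteristic equation: λ² - (3)λ + (-4) = 0.
Discriminant: (3)² - 4*(-4) = 9 + 16 = 25.
Roots: λ = (3 ± √25) / 2 = -1, 4.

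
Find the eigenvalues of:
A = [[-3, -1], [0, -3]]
λ = -3, -3

Solve det(A - λI) = 0. For a 2×2 matrix this is λ² - (trace)λ + det = 0.
trace(A) = -3 - 3 = -6.
det(A) = (-3)*(-3) - (-1)*(0) = 9 - 0 = 9.
Characteristic equation: λ² - (-6)λ + (9) = 0.
Discriminant: (-6)² - 4*(9) = 36 - 36 = 0.
Roots: λ = (-6 ± √0) / 2 = -3, -3.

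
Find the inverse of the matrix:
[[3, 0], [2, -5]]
[[1/3, 0], [2/15, -1/5]]

For [[a,b],[c,d]], inverse = (1/det)·[[d,-b],[-c,a]]
det = 3·-5 - 0·2 = -15
Inverse = (1/-15)·[[-5, 0], [-2, 3]]
        = [[1/3, 0], [2/15, -1/5]]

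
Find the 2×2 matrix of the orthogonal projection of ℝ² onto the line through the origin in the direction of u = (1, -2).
[[1/5, -2/5], [-2/5, 4/5]]

The orthogonal projection onto the line spanned by a nonzero vector u = (a, b) has matrix P = (u uᵀ) / (uᵀ u) = (1/(a² + b²)) · [[a², ab], [ab, b²]].
Here u = (1, -2), so a² + b² = 1 + 4 = 5.
P = (1/5) · [[1, -2], [-2, 4]] = [[1/5, -2/5], [-2/5, 4/5]].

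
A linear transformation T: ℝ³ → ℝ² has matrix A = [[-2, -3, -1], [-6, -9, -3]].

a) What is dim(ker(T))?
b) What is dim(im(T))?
dim(ker) = 2, dim(im) = 1

Observe that row 2 = 3 × row 1 (so the rows are linearly dependent).
Thus rank(A) = 1 (only one linearly independent row).
dim(im(T)) = rank(A) = 1.
By the rank-nullity theorem applied to T: ℝ³ → ℝ², rank(A) + nullity(A) = 3 (the domain dimension), so dim(ker(T)) = 3 - 1 = 2.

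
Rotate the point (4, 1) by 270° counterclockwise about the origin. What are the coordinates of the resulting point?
(1, -4)

Rotation matrix R(θ) = [[cos θ, -sin θ], [sin θ, cos θ]]; for θ = 270°:
R = [[0, 1], [-1, 0]]
Result: R × [4, 1]ᵀ = [0·4 + (1)·1, -1·4 + (0)·1]ᵀ = (1, -4)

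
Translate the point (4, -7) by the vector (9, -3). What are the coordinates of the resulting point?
(13, -10)

Translation by (9, -3):
x' = 4 + 9 = 13
y' = -7 + -3 = -10
Homogeneous matrix: [[1, 0, 9], [0, 1, -3], [0, 0, 1]]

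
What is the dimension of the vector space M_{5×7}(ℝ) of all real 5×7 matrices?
Dimension = 35

A real 5×7 matrix is determined by its 5·7 = 35 independent entries.
A standard basis is {E_ij : 1 ≤ i ≤ 5, 1 ≤ j ≤ 7}, where E_ij has a 1 in position (i, j) and 0 elsewhere — there are 35 such matrices, and they are linearly independent and span M_{5×7}(ℝ).
Therefore dim(M_{5×7}(ℝ)) = 35.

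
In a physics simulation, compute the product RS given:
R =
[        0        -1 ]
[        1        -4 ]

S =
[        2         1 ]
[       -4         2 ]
RS =
[        4        -2 ]
[       18        -7 ]

Matrix multiplication: (RS)[i][j] = sum over k of R[i][k] * S[k][j].
  (RS)[0][0] = (0)*(2) + (-1)*(-4) = 4
  (RS)[0][1] = (0)*(1) + (-1)*(2) = -2
  (RS)[1][0] = (1)*(2) + (-4)*(-4) = 18
  (RS)[1][1] = (1)*(1) + (-4)*(2) = -7
RS =
[        4        -2 ]
[       18        -7 ]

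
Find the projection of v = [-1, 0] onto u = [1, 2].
[-1/5, -2/5]

The projection of v onto u is proj_u(v) = ((v·u) / (u·u)) · u.
v·u = (-1)*(1) + (0)*(2) = -1.
u·u = (1)*(1) + (2)*(2) = 5.
coefficient = -1 / 5 = -1/5.
proj_u(v) = -1/5 · [1, 2] = [-1/5, -2/5].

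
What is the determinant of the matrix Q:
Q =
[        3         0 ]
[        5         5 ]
det(Q) = 15

For a 2×2 matrix [[a, b], [c, d]], det = a*d - b*c.
det(Q) = (3)*(5) - (0)*(5) = 15 - 0 = 15.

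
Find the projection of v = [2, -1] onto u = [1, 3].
[-1/10, -3/10]

The projection of v onto u is proj_u(v) = ((v·u) / (u·u)) · u.
v·u = (2)*(1) + (-1)*(3) = -1.
u·u = (1)*(1) + (3)*(3) = 10.
coefficient = -1 / 10 = -1/10.
proj_u(v) = -1/10 · [1, 3] = [-1/10, -3/10].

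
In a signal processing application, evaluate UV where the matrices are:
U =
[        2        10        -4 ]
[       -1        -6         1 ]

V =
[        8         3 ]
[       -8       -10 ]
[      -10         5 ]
UV =
[      -24      -114 ]
[       30        62 ]

Matrix multiplication: (UV)[i][j] = sum over k of U[i][k] * V[k][j].
  (UV)[0][0] = (2)*(8) + (10)*(-8) + (-4)*(-10) = -24
  (UV)[0][1] = (2)*(3) + (10)*(-10) + (-4)*(5) = -114
  (UV)[1][0] = (-1)*(8) + (-6)*(-8) + (1)*(-10) = 30
  (UV)[1][1] = (-1)*(3) + (-6)*(-10) + (1)*(5) = 62
UV =
[      -24      -114 ]
[       30        62 ]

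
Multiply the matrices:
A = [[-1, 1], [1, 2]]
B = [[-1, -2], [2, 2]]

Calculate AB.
[[3, 4], [3, 2]]

Each entry (i,j) of AB = sum over k of A[i][k]*B[k][j].
(AB)[0][0] = (-1)*(-1) + (1)*(2) = 3
(AB)[0][1] = (-1)*(-2) + (1)*(2) = 4
(AB)[1][0] = (1)*(-1) + (2)*(2) = 3
(AB)[1][1] = (1)*(-2) + (2)*(2) = 2
AB = [[3, 4], [3, 2]]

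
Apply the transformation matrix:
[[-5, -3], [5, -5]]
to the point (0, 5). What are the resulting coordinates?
(-15, -25)

Matrix multiplication:
[[-5, -3], [5, -5]] × [0, 5]ᵀ
= [-5×0 + -3×5, 5×0 + -5×5]ᵀ
= [-15.0000, -25.0000]ᵀ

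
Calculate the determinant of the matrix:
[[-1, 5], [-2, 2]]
8

For a 2×2 matrix [[a, b], [c, d]], det = ad - bc
det = (-1)(2) - (5)(-2) = -2 - -10 = 8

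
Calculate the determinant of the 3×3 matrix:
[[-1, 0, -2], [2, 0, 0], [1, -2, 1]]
8

Expansion along first row:
det = -1·det([[0,0],[-2,1]]) - 0·det([[2,0],[1,1]]) + -2·det([[2,0],[1,-2]])
    = -1·(0·1 - 0·-2) - 0·(2·1 - 0·1) + -2·(2·-2 - 0·1)
    = -1·0 - 0·2 + -2·-4
    = 0 + 0 + 8 = 8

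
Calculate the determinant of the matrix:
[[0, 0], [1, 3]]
0

For a 2×2 matrix [[a, b], [c, d]], det = ad - bc
det = (0)(3) - (0)(1) = 0 - 0 = 0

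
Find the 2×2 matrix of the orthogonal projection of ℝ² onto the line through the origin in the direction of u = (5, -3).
[[25/34, -15/34], [-15/34, 9/34]]

The orthogonal projection onto the line spanned by a nonzero vector u = (a, b) has matrix P = (u uᵀ) / (uᵀ u) = (1/(a² + b²)) · [[a², ab], [ab, b²]].
Here u = (5, -3), so a² + b² = 25 + 9 = 34.
P = (1/34) · [[25, -15], [-15, 9]] = [[25/34, -15/34], [-15/34, 9/34]].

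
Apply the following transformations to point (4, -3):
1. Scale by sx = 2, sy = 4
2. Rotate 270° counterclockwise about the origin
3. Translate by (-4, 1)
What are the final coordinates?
(-16, -7)

Step 1: Scale → (8, -12)
Step 2: Rotate 270° → (-12, -8)
Step 3: Translate → (-16, -7)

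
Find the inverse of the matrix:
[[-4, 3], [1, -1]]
[[-1, -3], [-1, -4]]

For [[a,b],[c,d]], inverse = (1/det)·[[d,-b],[-c,a]]
det = -4·-1 - 3·1 = 1
Inverse = (1/1)·[[-1, -3], [-1, -4]]
        = [[-1, -3], [-1, -4]]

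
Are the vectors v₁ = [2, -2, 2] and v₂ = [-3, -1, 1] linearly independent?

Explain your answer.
Yes, linearly independent

Two vectors are linearly dependent iff one is a scalar multiple of the other.
No single scalar k satisfies v₂ = k·v₁ (the ratios of corresponding entries disagree), so v₁ and v₂ are linearly independent.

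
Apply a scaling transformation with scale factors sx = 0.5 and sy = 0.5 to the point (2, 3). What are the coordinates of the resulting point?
(1.0, 1.5)

Scaling matrix:
[[0.50, 0], [0, 0.50]]
Result: (2 × 0.5, 3 × 0.5) = (1.0, 1.5)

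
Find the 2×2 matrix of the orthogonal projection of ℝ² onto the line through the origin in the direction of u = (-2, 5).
[[4/29, -10/29], [-10/29, 25/29]]

The orthogonal projection onto the line spanned by a nonzero vector u = (a, b) has matrix P = (u uᵀ) / (uᵀ u) = (1/(a² + b²)) · [[a², ab], [ab, b²]].
Here u = (-2, 5), so a² + b² = 4 + 25 = 29.
P = (1/29) · [[4, -10], [-10, 25]] = [[4/29, -10/29], [-10/29, 25/29]].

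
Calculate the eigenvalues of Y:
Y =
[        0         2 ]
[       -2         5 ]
λ = 1, 4

Solve det(Y - λI) = 0. For a 2×2 matrix the characteristic equation is λ² - (trace)λ + det = 0.
trace(Y) = a + d = 0 + 5 = 5.
det(Y) = a*d - b*c = (0)*(5) - (2)*(-2) = 0 + 4 = 4.
Characteristic equation: λ² - (5)λ + (4) = 0.
Discriminant = (5)² - 4*(4) = 25 - 16 = 9.
λ = (5 ± √9) / 2 = (5 ± 3) / 2 = 1, 4.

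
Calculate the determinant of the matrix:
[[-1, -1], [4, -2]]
6

For a 2×2 matrix [[a, b], [c, d]], det = ad - bc
det = (-1)(-2) - (-1)(4) = 2 - -4 = 6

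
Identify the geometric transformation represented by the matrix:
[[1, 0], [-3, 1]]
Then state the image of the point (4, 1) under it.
vertical shear with factor -3; image of (4, 1) is (4, -11)

The matrix [[1, 0], [k, 1]] sends (x, y) to (x, -3x + y), leaving the x-coordinate fixed: a vertical shear.
The matrix [[1, 0], [-3, 1]] represents: vertical shear with factor -3.
Applying it to (4, 1): [1·4 + 0·1, -3·4 + 1·1] = (4, -11).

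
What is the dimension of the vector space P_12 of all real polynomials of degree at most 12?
Dimension = 13

A polynomial of degree at most 12 can be written as a₀ + a₁x + a₂x² + … + a_12x^12, with 13 free coefficients a₀, …, a_12.
The set {1, x, x², …, x^12} is a basis: it spans P_12 (every such polynomial is a linear combination of these) and is linearly independent (a polynomial is zero iff all its coefficients are zero).
Therefore dim(P_12) = 12 + 1 = 13.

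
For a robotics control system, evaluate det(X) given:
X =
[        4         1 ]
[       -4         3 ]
det(X) = 16

For a 2×2 matrix [[a, b], [c, d]], det = a*d - b*c.
det(X) = (4)*(3) - (1)*(-4) = 12 + 4 = 16.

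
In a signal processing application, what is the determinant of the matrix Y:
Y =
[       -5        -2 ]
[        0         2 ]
det(Y) = -10

For a 2×2 matrix [[a, b], [c, d]], det = a*d - b*c.
det(Y) = (-5)*(2) - (-2)*(0) = -10 - 0 = -10.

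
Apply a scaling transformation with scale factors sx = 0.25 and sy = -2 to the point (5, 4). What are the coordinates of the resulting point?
(1.25, -8)

Scaling matrix:
[[0.25, 0], [0, -2]]
Result: (5 × 0.25, 4 × -2) = (1.25, -8)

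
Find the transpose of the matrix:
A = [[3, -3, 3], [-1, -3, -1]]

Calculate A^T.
[[3, -1], [-3, -3], [3, -1]]

The transpose sends entry (i,j) to (j,i); rows become columns.
Row 0 of A: [3, -3, 3] -> column 0 of A^T.
Row 1 of A: [-1, -3, -1] -> column 1 of A^T.
A^T = [[3, -1], [-3, -3], [3, -1]]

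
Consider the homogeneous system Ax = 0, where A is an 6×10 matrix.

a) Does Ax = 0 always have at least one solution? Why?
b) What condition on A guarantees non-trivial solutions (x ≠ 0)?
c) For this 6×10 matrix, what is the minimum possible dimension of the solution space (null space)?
a) Yes, x = 0 is always a solution. b) When A has linearly dependent columns (rank < n). c) Minimum nullity = 4.

a) x = 0 satisfies A·0 = 0, so the zero vector is always a solution.
b) Non-trivial solutions exist iff the columns of A are linearly dependent, equivalently rank(A) < n (the number of columns).
c) By rank-nullity, rank(A) + nullity(A) = n = 10. Since A has only 6 rows, rank(A) ≤ 6, so nullity(A) ≥ 10 - 6 = 4.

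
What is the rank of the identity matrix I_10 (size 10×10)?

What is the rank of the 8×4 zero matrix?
rank(I_10) = 10, rank(0) = 0

The identity I_10 has 10 columns that are the standard basis vectors e_1, …, e_10. These are linearly independent, so all 10 columns are pivots and rank(I_10) = 10.
The 8×4 zero matrix has every entry zero, so every row is the zero row and there are no pivots; rank(0) = 0.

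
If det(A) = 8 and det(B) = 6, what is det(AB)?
48

Use the multiplicative property of determinants: det(AB) = det(A)*det(B).
det(AB) = (8)*(6) = 48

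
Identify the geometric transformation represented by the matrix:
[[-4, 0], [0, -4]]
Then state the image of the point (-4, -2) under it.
uniform scaling by factor -4; image of (-4, -2) is (16, 8)

This is a diagonal matrix with equal entries -4, so it scales both axes by the same factor -4.
The matrix [[-4, 0], [0, -4]] represents: uniform scaling by factor -4.
Applying it to (-4, -2): [-4·-4 + 0·-2, 0·-4 + -4·-2] = (16, 8).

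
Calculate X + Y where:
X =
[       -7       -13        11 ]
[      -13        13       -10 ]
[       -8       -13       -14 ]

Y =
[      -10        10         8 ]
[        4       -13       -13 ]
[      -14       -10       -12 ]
X + Y =
[      -17        -3        19 ]
[       -9         0       -23 ]
[      -22       -23       -26 ]

Matrix addition is elementwise: (X+Y)[i][j] = X[i][j] + Y[i][j].
  (X+Y)[0][0] = (-7) + (-10) = -17
  (X+Y)[0][1] = (-13) + (10) = -3
  (X+Y)[0][2] = (11) + (8) = 19
  (X+Y)[1][0] = (-13) + (4) = -9
  (X+Y)[1][1] = (13) + (-13) = 0
  (X+Y)[1][2] = (-10) + (-13) = -23
  (X+Y)[2][0] = (-8) + (-14) = -22
  (X+Y)[2][1] = (-13) + (-10) = -23
  (X+Y)[2][2] = (-14) + (-12) = -26
X + Y =
[      -17        -3        19 ]
[       -9         0       -23 ]
[      -22       -23       -26 ]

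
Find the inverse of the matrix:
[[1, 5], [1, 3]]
[[-3/2, 5/2], [1/2, -1/2]]

For [[a,b],[c,d]], inverse = (1/det)·[[d,-b],[-c,a]]
det = 1·3 - 5·1 = -2
Inverse = (1/-2)·[[3, -5], [-1, 1]]
        = [[-3/2, 5/2], [1/2, -1/2]]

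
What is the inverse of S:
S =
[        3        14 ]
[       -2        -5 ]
det(S) = 13
S⁻¹ =
[    -5/13    -14/13 ]
[     2/13      3/13 ]

For a 2×2 matrix S = [[a, b], [c, d]] with det(S) ≠ 0, S⁻¹ = (1/det(S)) * [[d, -b], [-c, a]].
det(S) = (3)*(-5) - (14)*(-2) = -15 + 28 = 13.
S⁻¹ = (1/13) * [[-5, -14], [2, 3]].
Dividing each entry by 13 and reducing:
S⁻¹ =
[    -5/13    -14/13 ]
[     2/13      3/13 ]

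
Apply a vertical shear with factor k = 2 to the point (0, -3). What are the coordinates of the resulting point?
(0, -3)

Shear matrix for vertical shear with factor k = 2:
[[1, 0], [2, 1]]
Result: (0, -3) → (0, -3)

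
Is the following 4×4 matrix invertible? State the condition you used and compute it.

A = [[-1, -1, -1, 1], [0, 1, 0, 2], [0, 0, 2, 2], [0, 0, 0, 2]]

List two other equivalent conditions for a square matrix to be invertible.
Yes, invertible; det(A) = -4 ≠ 0. Equivalent conditions: rank(A) = 4; Ax = 0 has only the trivial solution; 0 is not an eigenvalue; the columns of A are linearly independent.

To check invertibility, compute det(A).
The given matrix is triangular, so det(A) equals the product of its diagonal entries = -4 ≠ 0.
Since det(A) ≠ 0, A is invertible.
Equivalent conditions for a square matrix A to be invertible:
- rank(A) = 4 (full rank).
- The homogeneous system Ax = 0 has only the trivial solution x = 0.
- 0 is not an eigenvalue of A.
- The columns (equivalently rows) of A are linearly independent.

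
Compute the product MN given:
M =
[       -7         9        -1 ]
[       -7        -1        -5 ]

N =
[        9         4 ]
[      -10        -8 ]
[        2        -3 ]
MN =
[     -155       -97 ]
[      -63        -5 ]

Matrix multiplication: (MN)[i][j] = sum over k of M[i][k] * N[k][j].
  (MN)[0][0] = (-7)*(9) + (9)*(-10) + (-1)*(2) = -155
  (MN)[0][1] = (-7)*(4) + (9)*(-8) + (-1)*(-3) = -97
  (MN)[1][0] = (-7)*(9) + (-1)*(-10) + (-5)*(2) = -63
  (MN)[1][1] = (-7)*(4) + (-1)*(-8) + (-5)*(-3) = -5
MN =
[     -155       -97 ]
[      -63        -5 ]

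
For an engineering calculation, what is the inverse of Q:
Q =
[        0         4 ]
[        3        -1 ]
det(Q) = -12
Q⁻¹ =
[     1/12       1/3 ]
[      1/4         0 ]

For a 2×2 matrix Q = [[a, b], [c, d]] with det(Q) ≠ 0, Q⁻¹ = (1/det(Q)) * [[d, -b], [-c, a]].
det(Q) = (0)*(-1) - (4)*(3) = 0 - 12 = -12.
Q⁻¹ = (1/-12) * [[-1, -4], [-3, 0]].
Dividing each entry by -12 and reducing:
Q⁻¹ =
[     1/12       1/3 ]
[      1/4         0 ]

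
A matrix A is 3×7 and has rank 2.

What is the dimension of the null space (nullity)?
5

The rank-nullity theorem for an m×n matrix states:
rank(A) + nullity(A) = n (the number of columns).
Here n = 7 and rank(A) = 2, so nullity(A) = 7 - 2 = 5.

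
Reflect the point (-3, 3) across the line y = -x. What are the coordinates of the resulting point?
(-3, 3)

Reflection across line y = -x: (-3, 3) → (-3, 3)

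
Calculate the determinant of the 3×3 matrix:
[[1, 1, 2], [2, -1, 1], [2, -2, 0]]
0

Expansion along first row:
det = 1·det([[-1,1],[-2,0]]) - 1·det([[2,1],[2,0]]) + 2·det([[2,-1],[2,-2]])
    = 1·(-1·0 - 1·-2) - 1·(2·0 - 1·2) + 2·(2·-2 - -1·2)
    = 1·2 - 1·-2 + 2·-2
    = 2 + 2 + -4 = 0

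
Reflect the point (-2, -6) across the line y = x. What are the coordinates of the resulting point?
(-6, -2)

Reflection across line y = x: (-2, -6) → (-6, -2)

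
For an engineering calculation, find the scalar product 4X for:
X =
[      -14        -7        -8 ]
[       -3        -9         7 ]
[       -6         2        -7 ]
4X =
[      -56       -28       -32 ]
[      -12       -36        28 ]
[      -24         8       -28 ]

Scalar multiplication is elementwise: (4X)[i][j] = 4 * X[i][j].
  (4X)[0][0] = 4 * (-14) = -56
  (4X)[0][1] = 4 * (-7) = -28
  (4X)[0][2] = 4 * (-8) = -32
  (4X)[1][0] = 4 * (-3) = -12
  (4X)[1][1] = 4 * (-9) = -36
  (4X)[1][2] = 4 * (7) = 28
  (4X)[2][0] = 4 * (-6) = -24
  (4X)[2][1] = 4 * (2) = 8
  (4X)[2][2] = 4 * (-7) = -28
4X =
[      -56       -28       -32 ]
[      -12       -36        28 ]
[      -24         8       -28 ]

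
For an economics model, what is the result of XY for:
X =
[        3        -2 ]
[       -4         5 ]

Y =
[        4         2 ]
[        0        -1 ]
XY =
[       12         8 ]
[      -16       -13 ]

Matrix multiplication: (XY)[i][j] = sum over k of X[i][k] * Y[k][j].
  (XY)[0][0] = (3)*(4) + (-2)*(0) = 12
  (XY)[0][1] = (3)*(2) + (-2)*(-1) = 8
  (XY)[1][0] = (-4)*(4) + (5)*(0) = -16
  (XY)[1][1] = (-4)*(2) + (5)*(-1) = -13
XY =
[       12         8 ]
[      -16       -13 ]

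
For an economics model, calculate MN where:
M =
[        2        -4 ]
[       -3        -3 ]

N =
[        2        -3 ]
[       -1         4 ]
MN =
[        8       -22 ]
[       -3        -3 ]

Matrix multiplication: (MN)[i][j] = sum over k of M[i][k] * N[k][j].
  (MN)[0][0] = (2)*(2) + (-4)*(-1) = 8
  (MN)[0][1] = (2)*(-3) + (-4)*(4) = -22
  (MN)[1][0] = (-3)*(2) + (-3)*(-1) = -3
  (MN)[1][1] = (-3)*(-3) + (-3)*(4) = -3
MN =
[        8       -22 ]
[       -3        -3 ]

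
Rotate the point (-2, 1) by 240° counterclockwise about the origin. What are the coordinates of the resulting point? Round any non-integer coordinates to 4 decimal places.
(1.8660, 1.2321)

Rotation matrix R(θ) = [[cos θ, -sin θ], [sin θ, cos θ]]; for θ = 240°:
R = [[-1/2, √3/2], [-√3/2, -1/2]]
Result: R × [-2, 1]ᵀ = [-1/2·-2 + (√3/2)·1, -√3/2·-2 + (-1/2)·1]ᵀ = (1.8660, 1.2321)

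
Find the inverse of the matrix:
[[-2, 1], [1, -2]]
[[-2/3, -1/3], [-1/3, -2/3]]

For [[a,b],[c,d]], inverse = (1/det)·[[d,-b],[-c,a]]
det = -2·-2 - 1·1 = 3
Inverse = (1/3)·[[-2, -1], [-1, -2]]
        = [[-2/3, -1/3], [-1/3, -2/3]]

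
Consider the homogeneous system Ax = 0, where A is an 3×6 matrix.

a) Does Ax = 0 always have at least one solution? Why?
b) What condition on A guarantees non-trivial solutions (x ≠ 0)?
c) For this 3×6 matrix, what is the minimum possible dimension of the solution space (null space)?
a) Yes, x = 0 is always a solution. b) When A has linearly dependent columns (rank < n). c) Minimum nullity = 3.

a) x = 0 satisfies A·0 = 0, so the zero vector is always a solution.
b) Non-trivial solutions exist iff the columns of A are linearly dependent, equivalently rank(A) < n (the number of columns).
c) By rank-nullity, rank(A) + nullity(A) = n = 6. Since A has only 3 rows, rank(A) ≤ 3, so nullity(A) ≥ 6 - 3 = 3.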